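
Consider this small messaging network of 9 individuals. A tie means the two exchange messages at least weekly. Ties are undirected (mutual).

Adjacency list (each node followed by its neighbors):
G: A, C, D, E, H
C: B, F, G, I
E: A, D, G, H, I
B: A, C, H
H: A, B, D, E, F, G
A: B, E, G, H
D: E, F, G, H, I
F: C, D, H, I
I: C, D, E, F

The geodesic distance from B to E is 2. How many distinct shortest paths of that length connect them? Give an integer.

2

The shortest distance is 2. The length-2 paths are: B–A–E; B–H–E.
That gives 2 distinct shortest paths.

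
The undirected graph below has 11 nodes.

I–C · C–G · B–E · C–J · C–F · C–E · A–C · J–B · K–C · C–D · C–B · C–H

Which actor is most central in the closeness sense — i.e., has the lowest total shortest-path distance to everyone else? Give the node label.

C

Farness (sum of distances to all others) for each node — A:19, B:17, C:10, D:19, E:18, F:19, G:19, H:19, I:19, J:18, K:19.
The smallest farness is 10, for C, so C has the highest closeness.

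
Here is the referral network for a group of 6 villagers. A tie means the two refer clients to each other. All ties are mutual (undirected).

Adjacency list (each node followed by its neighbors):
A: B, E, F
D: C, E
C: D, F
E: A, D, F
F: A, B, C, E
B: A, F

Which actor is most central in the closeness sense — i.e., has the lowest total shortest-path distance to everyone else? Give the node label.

F

Farness (sum of distances to all others) for each node — A:7, B:9, C:8, D:9, E:7, F:6.
The smallest farness is 6, for F, so F has the highest closeness.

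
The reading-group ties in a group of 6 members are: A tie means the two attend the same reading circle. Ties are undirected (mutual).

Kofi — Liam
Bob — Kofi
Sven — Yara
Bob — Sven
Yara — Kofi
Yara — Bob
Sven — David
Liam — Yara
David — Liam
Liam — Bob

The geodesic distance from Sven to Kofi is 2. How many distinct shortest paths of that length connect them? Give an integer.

The shortest distance is 2. The length-2 paths are: Sven–Bob–Kofi; Sven–Yara–Kofi.
That gives 2 distinct shortest paths.

2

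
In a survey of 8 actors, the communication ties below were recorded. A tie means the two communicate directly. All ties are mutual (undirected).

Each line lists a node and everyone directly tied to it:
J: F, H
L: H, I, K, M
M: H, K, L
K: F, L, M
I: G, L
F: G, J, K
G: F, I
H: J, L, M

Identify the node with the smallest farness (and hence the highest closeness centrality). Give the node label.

Farness (sum of distances to all others) for each node — F:11, G:14, H:12, I:13, J:13, K:11, L:10, M:12.
The smallest farness is 10, for L, so L has the highest closeness.

L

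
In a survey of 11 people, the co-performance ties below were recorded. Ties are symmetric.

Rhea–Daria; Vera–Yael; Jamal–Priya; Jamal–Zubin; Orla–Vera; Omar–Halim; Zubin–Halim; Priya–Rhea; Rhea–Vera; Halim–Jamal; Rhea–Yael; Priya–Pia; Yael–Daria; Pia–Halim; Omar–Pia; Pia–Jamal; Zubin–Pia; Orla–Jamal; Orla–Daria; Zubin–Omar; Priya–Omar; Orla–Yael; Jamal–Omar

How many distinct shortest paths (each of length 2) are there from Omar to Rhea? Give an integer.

The shortest distance is 2, and the only length-2 path is Omar–Priya–Rhea. So there is exactly 1 shortest path.

1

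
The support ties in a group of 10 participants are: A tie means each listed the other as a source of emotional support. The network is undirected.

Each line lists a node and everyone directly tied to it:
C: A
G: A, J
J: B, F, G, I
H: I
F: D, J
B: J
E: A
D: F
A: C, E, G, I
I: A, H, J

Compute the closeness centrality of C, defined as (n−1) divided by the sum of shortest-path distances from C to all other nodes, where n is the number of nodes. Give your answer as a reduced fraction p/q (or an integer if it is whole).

9/26

Distances from C: A:1, B:4, D:5, E:2, F:4, G:2, H:3, I:2, J:3. Sum = 26.
n = 10, so closeness = 9/26.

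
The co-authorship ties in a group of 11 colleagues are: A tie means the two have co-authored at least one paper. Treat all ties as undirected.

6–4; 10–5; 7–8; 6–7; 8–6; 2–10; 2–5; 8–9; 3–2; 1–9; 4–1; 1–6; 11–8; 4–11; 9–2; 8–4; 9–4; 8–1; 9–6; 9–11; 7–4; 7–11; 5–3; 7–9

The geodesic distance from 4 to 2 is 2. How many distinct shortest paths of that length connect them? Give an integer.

The shortest distance is 2, and the only length-2 path is 4–9–2. So there is exactly 1 shortest path.

1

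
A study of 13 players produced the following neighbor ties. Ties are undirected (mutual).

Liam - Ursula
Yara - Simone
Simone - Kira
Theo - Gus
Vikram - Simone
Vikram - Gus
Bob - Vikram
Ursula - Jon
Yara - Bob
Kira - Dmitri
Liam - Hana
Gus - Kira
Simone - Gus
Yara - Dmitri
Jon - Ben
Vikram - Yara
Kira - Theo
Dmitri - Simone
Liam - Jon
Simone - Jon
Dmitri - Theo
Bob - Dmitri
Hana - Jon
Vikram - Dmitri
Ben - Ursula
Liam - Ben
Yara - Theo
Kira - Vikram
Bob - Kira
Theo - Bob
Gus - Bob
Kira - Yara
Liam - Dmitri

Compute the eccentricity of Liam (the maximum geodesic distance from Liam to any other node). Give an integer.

Distances from Liam: Ben:1, Bob:2, Dmitri:1, Gus:3, Hana:1, Jon:1, Kira:2, Simone:2, Theo:2, Ursula:1, Vikram:2, Yara:2.
The largest is 3 (to Gus), so the eccentricity of Liam is 3.

3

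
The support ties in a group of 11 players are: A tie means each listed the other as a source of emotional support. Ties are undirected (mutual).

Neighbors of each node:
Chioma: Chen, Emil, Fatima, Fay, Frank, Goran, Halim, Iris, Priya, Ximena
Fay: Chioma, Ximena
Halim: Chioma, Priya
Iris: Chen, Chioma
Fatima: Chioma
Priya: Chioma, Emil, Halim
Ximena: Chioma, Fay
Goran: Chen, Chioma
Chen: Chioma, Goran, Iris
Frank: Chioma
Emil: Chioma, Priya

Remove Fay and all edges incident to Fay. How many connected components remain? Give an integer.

1

Fay's neighbors (Chioma and Ximena) remain reachable from one another through other ties, so the rest of the network stays in one piece.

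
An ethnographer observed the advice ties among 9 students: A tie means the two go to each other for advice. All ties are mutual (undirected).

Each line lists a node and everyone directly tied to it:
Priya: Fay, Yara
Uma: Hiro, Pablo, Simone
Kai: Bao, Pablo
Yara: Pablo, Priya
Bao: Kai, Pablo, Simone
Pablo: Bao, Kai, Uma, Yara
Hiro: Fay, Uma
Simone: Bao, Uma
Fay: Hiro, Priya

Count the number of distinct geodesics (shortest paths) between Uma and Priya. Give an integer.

The shortest distance is 3. The length-3 paths are: Uma–Pablo–Yara–Priya; Uma–Hiro–Fay–Priya.
That gives 2 distinct shortest paths.

2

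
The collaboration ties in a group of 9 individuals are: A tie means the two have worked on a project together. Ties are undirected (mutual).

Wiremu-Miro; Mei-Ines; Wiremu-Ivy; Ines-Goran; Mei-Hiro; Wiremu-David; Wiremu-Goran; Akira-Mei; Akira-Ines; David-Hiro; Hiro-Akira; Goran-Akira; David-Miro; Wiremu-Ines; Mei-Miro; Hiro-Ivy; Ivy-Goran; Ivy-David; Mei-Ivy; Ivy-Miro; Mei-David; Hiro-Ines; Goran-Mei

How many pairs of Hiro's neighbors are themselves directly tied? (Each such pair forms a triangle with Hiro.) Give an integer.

6

Hiro's neighbors: Akira, David, Ines, Ivy, and Mei.
Neighbor pairs that are themselves tied: Hiro–Akira–Ines; Hiro–Akira–Mei; Hiro–David–Ivy; Hiro–David–Mei; Hiro–Ines–Mei; Hiro–Ivy–Mei. Each forms one triangle with Hiro, for 6 in total.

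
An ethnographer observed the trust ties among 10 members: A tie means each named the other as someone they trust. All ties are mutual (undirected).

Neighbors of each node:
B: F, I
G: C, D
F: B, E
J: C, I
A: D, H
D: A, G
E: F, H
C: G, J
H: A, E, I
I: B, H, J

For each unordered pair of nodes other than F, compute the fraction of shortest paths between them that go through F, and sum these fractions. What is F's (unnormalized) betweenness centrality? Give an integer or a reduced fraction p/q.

1

Pairs whose geodesics pass through F — E–B: 1.
All other pairs contribute 0.
Summing the contributions gives betweenness(F) = 1.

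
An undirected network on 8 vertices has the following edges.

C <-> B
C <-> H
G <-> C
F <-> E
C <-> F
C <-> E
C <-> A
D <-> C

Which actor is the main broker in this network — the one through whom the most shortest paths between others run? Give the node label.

Unnormalized betweenness of each node: A:0, B:0, C:20, D:0, E:0, F:0, G:0, H:0.
C has the largest value, 20, making it the main broker — the node through which the most shortest paths run.

C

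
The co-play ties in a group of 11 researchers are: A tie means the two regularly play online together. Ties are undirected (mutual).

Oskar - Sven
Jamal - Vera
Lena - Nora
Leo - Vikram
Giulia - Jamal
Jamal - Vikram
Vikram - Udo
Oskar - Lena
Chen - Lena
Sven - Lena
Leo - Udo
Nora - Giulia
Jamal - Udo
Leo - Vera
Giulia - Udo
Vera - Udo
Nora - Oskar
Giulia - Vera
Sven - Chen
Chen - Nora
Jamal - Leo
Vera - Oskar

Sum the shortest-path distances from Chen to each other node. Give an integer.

24

Distances from Chen: Giulia:2, Jamal:3, Lena:1, Leo:4, Nora:1, Oskar:2, Sven:1, Udo:3, Vera:3, Vikram:4.
Sum = 2 + 3 + 1 + 4 + 1 + 2 + 1 + 3 + 3 + 4 = 24.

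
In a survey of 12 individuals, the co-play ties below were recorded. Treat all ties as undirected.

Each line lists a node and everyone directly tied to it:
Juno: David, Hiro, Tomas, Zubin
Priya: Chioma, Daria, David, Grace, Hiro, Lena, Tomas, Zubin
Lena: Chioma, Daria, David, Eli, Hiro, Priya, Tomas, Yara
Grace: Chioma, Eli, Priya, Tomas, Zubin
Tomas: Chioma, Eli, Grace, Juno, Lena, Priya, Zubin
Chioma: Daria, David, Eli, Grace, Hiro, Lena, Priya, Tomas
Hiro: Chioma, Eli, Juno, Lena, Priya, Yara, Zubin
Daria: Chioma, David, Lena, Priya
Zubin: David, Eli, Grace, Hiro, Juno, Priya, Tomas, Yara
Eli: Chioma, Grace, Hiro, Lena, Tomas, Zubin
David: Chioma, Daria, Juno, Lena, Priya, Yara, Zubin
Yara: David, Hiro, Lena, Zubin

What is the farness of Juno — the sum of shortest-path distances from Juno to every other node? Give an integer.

18

Distances from Juno: Chioma:2, Daria:2, David:1, Eli:2, Grace:2, Hiro:1, Lena:2, Priya:2, Tomas:1, Yara:2, Zubin:1.
Sum = 2 + 2 + 1 + 2 + 2 + 1 + 2 + 2 + 1 + 2 + 1 = 18.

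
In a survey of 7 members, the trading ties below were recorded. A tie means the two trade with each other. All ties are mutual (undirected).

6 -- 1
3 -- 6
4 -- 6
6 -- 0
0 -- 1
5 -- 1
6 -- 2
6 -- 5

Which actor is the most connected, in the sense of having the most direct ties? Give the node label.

6

Degrees — 0:2, 1:3, 2:1, 3:1, 4:1, 5:2, 6:6.
The maximum is 6, attained only by 6.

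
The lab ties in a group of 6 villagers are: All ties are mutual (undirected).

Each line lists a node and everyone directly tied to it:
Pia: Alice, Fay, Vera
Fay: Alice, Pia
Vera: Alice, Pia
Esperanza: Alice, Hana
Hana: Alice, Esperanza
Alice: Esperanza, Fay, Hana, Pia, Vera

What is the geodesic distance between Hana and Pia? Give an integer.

2

One shortest route is Hana – Alice – Pia, which uses 2 edges, and Hana and Pia are not directly tied, so nothing shorter exists. So d(Hana,Pia) = 2.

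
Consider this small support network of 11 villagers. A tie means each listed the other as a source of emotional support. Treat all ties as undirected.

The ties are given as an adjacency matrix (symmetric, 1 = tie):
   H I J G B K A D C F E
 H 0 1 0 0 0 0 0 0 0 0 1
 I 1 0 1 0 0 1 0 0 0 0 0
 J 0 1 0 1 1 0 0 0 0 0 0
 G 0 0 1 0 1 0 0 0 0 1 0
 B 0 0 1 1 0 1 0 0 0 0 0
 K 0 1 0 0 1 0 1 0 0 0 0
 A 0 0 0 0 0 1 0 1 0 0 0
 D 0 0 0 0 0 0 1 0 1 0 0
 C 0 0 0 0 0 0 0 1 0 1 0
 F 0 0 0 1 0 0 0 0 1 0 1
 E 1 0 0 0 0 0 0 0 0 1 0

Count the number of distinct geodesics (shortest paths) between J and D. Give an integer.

The shortest distance is 4. The length-4 paths are: J–G–F–C–D; J–I–K–A–D; J–B–K–A–D.
That gives 3 distinct shortest paths.

3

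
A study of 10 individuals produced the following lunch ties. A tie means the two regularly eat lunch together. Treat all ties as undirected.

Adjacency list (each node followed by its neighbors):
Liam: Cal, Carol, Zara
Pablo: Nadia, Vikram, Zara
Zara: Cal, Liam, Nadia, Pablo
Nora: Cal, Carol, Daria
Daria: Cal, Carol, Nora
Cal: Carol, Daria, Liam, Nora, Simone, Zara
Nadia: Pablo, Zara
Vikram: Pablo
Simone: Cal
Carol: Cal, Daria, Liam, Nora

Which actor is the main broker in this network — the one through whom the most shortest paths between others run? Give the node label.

Cal

Unnormalized betweenness of each node: Cal:19, Carol:1, Daria:0, Liam:2, Nadia:0, Nora:0, Pablo:8, Simone:0, Vikram:0, Zara:18.
Cal has the largest value, 19, making it the main broker — the node through which the most shortest paths run.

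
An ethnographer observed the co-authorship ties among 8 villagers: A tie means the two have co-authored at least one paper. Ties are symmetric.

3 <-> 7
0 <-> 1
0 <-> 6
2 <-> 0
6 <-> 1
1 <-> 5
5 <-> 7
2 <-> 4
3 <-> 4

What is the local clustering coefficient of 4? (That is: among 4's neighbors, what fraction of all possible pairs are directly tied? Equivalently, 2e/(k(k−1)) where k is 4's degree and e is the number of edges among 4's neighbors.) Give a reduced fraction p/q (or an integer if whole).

0

4's neighbors: 2 and 3 (k = 2).
Possible neighbor pairs: C(2,2) = 1. Edges among them: none → e = 0.
Clustering(4) = 0/1.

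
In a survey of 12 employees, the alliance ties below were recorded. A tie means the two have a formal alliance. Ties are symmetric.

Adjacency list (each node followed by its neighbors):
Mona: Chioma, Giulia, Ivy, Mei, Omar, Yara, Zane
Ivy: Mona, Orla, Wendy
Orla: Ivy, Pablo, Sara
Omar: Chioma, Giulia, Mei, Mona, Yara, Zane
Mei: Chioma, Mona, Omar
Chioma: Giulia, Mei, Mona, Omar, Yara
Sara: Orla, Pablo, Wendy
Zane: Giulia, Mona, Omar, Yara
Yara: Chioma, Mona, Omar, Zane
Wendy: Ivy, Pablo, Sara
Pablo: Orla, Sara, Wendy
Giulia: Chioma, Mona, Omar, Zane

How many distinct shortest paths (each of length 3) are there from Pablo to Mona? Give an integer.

The shortest distance is 3. The length-3 paths are: Pablo–Wendy–Ivy–Mona; Pablo–Orla–Ivy–Mona.
That gives 2 distinct shortest paths.

2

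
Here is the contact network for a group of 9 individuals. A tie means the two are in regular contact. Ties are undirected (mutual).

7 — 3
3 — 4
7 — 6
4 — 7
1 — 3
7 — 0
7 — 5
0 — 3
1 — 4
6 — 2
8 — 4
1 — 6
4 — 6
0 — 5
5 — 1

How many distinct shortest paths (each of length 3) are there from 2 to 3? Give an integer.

The shortest distance is 3. The length-3 paths are: 2–6–7–3; 2–6–1–3; 2–6–4–3.
That gives 3 distinct shortest paths.

3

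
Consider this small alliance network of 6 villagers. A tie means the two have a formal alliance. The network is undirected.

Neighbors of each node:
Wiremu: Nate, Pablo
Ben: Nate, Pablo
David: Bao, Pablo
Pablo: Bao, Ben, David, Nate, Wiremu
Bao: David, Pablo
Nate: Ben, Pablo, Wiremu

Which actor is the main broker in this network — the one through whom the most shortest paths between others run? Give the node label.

Pablo

Unnormalized betweenness of each node: Bao:0, Ben:0, David:0, Nate:1/2, Pablo:13/2, Wiremu:0.
Pablo has the largest value, 13/2, making it the main broker — the node through which the most shortest paths run.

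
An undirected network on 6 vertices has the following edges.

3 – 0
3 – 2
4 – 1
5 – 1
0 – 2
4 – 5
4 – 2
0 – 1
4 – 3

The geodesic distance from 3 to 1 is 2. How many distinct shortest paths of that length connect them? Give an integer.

2

The shortest distance is 2. The length-2 paths are: 3–4–1; 3–0–1.
That gives 2 distinct shortest paths.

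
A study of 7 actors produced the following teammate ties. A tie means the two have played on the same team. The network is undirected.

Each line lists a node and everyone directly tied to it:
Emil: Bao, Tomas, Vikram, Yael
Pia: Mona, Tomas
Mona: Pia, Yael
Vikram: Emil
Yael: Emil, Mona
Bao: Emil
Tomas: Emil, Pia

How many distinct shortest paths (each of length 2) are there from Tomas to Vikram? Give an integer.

The shortest distance is 2, and the only length-2 path is Tomas–Emil–Vikram. So there is exactly 1 shortest path.

1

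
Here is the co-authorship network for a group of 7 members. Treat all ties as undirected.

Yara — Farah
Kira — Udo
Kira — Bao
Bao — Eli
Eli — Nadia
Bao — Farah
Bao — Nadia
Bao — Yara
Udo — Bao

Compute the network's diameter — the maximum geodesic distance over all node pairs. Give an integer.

2

Eccentricity of each node (its greatest distance to any other): Bao:1, Eli:2, Farah:2, Kira:2, Nadia:2, Udo:2, Yara:2.
The maximum eccentricity is 2, realized for instance by the pair Yara–Udo via Yara – Bao – Udo. So the diameter is 2.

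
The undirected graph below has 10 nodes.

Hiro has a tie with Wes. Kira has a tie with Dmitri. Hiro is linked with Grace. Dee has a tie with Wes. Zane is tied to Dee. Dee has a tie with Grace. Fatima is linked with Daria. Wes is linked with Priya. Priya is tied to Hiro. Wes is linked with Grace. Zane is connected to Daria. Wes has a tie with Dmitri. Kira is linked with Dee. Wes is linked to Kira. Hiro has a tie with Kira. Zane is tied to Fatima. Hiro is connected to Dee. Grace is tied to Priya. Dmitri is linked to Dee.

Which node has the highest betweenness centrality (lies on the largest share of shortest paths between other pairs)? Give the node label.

Dee

Unnormalized betweenness of each node: Daria:0, Dee:115/6, Dmitri:0, Fatima:0, Grace:4/3, Hiro:13/6, Kira:1/3, Priya:0, Wes:4, Zane:14.
Dee has the largest value, 115/6, making it the main broker — the node through which the most shortest paths run.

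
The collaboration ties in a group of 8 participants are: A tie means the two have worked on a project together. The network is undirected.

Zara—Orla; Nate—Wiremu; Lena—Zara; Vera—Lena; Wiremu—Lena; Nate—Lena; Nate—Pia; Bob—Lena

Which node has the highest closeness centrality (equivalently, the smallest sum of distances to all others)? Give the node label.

Lena

Farness (sum of distances to all others) for each node — Bob:15, Lena:9, Nate:12, Orla:19, Pia:18, Vera:15, Wiremu:13, Zara:13.
The smallest farness is 9, for Lena, so Lena has the highest closeness.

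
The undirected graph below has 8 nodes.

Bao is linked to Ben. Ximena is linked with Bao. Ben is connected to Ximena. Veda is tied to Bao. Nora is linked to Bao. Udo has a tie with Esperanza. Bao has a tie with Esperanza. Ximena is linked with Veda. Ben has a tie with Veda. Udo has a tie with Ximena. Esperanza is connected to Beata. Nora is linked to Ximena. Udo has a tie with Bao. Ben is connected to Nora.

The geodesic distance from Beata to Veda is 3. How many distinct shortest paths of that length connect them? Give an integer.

1

The shortest distance is 3, and the only length-3 path is Beata–Esperanza–Bao–Veda. So there is exactly 1 shortest path.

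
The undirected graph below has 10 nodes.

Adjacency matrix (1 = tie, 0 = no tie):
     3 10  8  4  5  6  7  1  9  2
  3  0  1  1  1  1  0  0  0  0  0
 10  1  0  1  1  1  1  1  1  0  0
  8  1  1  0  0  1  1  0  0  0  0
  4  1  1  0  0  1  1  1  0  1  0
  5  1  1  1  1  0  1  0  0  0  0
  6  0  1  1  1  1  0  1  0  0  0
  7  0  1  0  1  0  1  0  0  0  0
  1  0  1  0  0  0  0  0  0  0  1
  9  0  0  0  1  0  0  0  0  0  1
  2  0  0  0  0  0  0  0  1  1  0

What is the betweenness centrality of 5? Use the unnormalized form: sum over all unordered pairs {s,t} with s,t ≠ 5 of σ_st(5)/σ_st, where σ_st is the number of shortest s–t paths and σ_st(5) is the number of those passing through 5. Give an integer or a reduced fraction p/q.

Pairs whose geodesics pass through 5 — 3–6: 1/4; 8–4: 1/4; 8–9: 1/4.
All other pairs contribute 0.
Summing the contributions gives betweenness(5) = 3/4.

3/4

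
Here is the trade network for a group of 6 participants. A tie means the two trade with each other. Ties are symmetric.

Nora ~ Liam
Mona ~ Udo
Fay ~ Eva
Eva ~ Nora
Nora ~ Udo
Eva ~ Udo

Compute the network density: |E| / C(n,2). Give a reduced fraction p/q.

2/5

There are 6 edges and 6 nodes, so the maximum possible is C(6,2) = 15.
Density = 6/15 = 2/5.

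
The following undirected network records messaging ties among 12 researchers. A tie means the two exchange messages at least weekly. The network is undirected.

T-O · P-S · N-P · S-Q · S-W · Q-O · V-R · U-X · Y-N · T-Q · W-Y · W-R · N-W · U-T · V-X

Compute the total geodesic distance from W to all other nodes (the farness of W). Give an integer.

23

Distances from W: N:1, O:3, P:2, Q:2, R:1, S:1, T:3, U:4, V:2, X:3, Y:1.
Sum = 1 + 3 + 2 + 2 + 1 + 1 + 3 + 4 + 2 + 3 + 1 = 23.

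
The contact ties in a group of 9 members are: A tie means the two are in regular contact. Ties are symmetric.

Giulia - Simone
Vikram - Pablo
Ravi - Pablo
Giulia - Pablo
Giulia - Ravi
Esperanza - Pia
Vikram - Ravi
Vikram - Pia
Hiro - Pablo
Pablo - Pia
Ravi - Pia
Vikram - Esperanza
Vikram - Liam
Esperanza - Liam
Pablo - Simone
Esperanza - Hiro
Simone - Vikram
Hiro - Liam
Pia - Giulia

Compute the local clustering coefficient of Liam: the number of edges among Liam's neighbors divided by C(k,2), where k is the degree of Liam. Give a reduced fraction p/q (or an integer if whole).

Liam's neighbors: Esperanza, Hiro, and Vikram (k = 3).
Possible neighbor pairs: C(3,2) = 3. Edges among them: Esperanza–Hiro, Esperanza–Vikram → e = 2.
Clustering(Liam) = 2/3.

2/3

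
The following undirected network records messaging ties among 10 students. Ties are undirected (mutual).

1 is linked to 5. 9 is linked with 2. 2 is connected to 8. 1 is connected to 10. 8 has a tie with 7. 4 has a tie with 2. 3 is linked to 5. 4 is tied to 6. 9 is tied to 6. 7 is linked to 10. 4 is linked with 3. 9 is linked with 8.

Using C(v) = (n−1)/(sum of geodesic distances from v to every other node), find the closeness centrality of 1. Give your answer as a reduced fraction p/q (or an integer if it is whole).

Distances from 1: 2:4, 3:2, 4:3, 5:1, 6:4, 7:2, 8:3, 9:4, 10:1. Sum = 24.
n = 10, so closeness = 9/24 = 3/8.

3/8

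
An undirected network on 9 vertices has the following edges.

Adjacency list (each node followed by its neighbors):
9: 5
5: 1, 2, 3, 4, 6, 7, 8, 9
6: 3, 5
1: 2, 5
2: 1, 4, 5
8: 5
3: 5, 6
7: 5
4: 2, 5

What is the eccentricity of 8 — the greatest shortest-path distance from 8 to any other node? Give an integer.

Distances from 8: 1:2, 2:2, 3:2, 4:2, 5:1, 6:2, 7:2, 9:2.
The largest is 2 (to 4, 2, 6, 7, 9, 3, and 1), so the eccentricity of 8 is 2.

2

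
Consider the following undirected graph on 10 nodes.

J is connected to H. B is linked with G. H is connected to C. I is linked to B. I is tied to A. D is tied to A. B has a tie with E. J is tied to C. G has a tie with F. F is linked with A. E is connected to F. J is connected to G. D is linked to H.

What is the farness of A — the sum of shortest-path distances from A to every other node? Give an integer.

Distances from A: B:2, C:3, D:1, E:2, F:1, G:2, H:2, I:1, J:3.
Sum = 2 + 3 + 1 + 2 + 1 + 2 + 2 + 1 + 3 = 17.

17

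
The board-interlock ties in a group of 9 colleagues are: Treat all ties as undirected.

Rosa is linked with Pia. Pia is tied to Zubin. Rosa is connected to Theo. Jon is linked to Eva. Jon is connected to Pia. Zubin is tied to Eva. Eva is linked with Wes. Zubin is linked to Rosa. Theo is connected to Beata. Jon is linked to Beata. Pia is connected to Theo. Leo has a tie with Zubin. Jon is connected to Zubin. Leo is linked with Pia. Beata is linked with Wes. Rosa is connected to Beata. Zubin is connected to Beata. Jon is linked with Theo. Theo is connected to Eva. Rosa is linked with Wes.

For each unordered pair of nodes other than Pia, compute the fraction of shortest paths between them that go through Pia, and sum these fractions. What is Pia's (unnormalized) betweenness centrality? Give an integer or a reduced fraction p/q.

Pairs whose geodesics pass through Pia — Leo–Jon: 1/2; Leo–Wes: 1/4; Leo–Rosa: 1/2; Leo–Theo: 1; Jon–Rosa: 1/4; Theo–Zubin: 1/5.
All other pairs contribute 0.
Summing the contributions gives betweenness(Pia) = 27/10.

27/10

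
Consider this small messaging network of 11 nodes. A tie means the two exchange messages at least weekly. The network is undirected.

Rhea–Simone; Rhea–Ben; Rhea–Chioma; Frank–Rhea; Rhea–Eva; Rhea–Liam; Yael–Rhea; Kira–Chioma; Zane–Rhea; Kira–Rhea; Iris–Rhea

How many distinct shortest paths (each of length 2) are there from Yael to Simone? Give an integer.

1

The shortest distance is 2, and the only length-2 path is Yael–Rhea–Simone. So there is exactly 1 shortest path.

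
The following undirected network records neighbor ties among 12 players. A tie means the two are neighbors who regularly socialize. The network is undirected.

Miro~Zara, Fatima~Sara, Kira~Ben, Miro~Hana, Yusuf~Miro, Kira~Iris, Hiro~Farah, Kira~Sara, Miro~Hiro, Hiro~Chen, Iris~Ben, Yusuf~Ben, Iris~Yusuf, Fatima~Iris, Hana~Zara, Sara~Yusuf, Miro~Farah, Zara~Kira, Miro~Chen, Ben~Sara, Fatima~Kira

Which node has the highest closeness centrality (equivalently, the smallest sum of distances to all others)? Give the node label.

Farness (sum of distances to all others) for each node — Ben:22, Chen:26, Farah:26, Fatima:27, Hana:24, Hiro:25, Iris:22, Kira:20, Miro:17, Sara:22, Yusuf:18, Zara:19.
The smallest farness is 17, for Miro, so Miro has the highest closeness.

Miro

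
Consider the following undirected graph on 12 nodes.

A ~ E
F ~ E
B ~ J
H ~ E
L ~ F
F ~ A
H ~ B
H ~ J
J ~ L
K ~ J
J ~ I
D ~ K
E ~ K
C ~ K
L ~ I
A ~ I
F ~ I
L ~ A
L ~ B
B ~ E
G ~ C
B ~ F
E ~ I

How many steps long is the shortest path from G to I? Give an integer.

One shortest route is G – C – K – E – I, which uses 4 edges, and at distance 3 from G we only reach {D, E, J}, which does not include I. So d(G,I) = 4.

4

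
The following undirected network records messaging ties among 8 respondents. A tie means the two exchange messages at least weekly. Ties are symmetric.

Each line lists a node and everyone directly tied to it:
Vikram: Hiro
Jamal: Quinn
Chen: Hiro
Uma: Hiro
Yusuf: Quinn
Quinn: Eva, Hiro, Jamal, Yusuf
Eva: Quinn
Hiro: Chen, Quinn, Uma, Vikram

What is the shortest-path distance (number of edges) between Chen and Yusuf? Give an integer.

3

One shortest route is Chen – Hiro – Quinn – Yusuf, which uses 3 edges, and at distance 2 from Chen we only reach {Quinn, Uma, Vikram}, which does not include Yusuf. So d(Chen,Yusuf) = 3.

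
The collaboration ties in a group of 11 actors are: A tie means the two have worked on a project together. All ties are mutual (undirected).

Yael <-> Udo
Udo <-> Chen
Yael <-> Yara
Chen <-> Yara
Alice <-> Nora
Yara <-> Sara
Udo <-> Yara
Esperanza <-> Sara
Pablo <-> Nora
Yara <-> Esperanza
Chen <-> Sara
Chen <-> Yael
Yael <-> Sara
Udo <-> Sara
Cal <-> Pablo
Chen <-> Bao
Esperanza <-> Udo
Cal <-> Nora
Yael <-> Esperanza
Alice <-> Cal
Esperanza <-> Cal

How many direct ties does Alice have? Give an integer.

Alice is directly tied to Cal and Nora. That is 2 neighbors, so the degree of Alice is 2.

2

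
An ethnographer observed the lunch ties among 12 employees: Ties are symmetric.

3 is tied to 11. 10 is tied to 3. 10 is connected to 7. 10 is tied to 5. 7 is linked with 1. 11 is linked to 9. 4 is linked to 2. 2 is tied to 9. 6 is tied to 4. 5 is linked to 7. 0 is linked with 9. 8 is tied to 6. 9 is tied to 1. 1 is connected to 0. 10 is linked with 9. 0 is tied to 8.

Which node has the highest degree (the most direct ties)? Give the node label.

Degrees — 0:3, 1:3, 2:2, 3:2, 4:2, 5:2, 6:2, 7:3, 8:2, 9:5, 10:4, 11:2.
The maximum is 5, attained only by 9.

9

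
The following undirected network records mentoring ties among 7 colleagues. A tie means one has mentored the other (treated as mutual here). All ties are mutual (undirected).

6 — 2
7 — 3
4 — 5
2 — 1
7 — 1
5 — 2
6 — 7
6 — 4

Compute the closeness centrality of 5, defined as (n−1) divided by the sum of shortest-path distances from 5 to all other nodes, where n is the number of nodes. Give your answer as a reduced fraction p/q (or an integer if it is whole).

6/13

Distances from 5: 1:2, 2:1, 3:4, 4:1, 6:2, 7:3. Sum = 13.
n = 7, so closeness = 6/13.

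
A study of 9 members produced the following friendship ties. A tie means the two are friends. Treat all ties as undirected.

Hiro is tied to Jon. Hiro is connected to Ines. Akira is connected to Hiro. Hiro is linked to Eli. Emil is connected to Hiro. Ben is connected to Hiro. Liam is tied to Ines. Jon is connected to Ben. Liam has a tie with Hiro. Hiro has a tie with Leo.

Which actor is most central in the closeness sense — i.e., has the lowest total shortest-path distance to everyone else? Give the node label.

Farness (sum of distances to all others) for each node — Akira:15, Ben:14, Eli:15, Emil:15, Hiro:8, Ines:14, Jon:14, Leo:15, Liam:14.
The smallest farness is 8, for Hiro, so Hiro has the highest closeness.

Hiro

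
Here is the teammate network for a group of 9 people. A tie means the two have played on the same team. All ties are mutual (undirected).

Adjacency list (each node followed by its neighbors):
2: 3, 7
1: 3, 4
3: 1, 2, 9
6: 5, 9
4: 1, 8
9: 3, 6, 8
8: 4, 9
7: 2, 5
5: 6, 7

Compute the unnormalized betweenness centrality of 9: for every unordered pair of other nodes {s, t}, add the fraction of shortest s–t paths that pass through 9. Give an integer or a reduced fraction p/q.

21/2

Pairs whose geodesics pass through 9 — 5–3: 1/2; 5–1: 1/2; 5–4: 1; 5–8: 1; 7–8: 2/2; 2–8: 1; 2–6: 1/2; 3–8: 1; 3–6: 1; 1–6: 1; 4–6: 1; 8–6: 1.
All other pairs contribute 0.
Summing the contributions gives betweenness(9) = 21/2.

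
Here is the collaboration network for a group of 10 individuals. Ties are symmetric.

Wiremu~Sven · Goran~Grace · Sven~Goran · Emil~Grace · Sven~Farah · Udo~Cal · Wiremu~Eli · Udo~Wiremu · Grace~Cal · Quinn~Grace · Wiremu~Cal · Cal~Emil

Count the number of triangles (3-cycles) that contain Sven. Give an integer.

Sven's neighbors are Farah, Goran, and Wiremu, but none of them are tied to each other, so no triangle contains Sven.

0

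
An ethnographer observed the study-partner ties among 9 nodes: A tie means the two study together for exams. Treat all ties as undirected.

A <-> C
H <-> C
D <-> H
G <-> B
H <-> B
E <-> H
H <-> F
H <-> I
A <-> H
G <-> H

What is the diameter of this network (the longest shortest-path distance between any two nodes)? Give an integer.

Eccentricity of each node (its greatest distance to any other): A:2, B:2, C:2, D:2, E:2, F:2, G:2, H:1, I:2.
The maximum eccentricity is 2, realized for instance by the pair E–C via E – H – C. So the diameter is 2.

2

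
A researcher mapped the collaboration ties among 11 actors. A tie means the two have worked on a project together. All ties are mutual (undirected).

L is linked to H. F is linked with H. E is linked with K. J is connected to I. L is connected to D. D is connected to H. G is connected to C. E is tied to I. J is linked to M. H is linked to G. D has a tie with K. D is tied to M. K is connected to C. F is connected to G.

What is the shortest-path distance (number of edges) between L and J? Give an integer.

One shortest route is L – D – M – J, which uses 3 edges, and at distance 2 from L we only reach {F, G, K, M}, which does not include J. So d(L,J) = 3.

3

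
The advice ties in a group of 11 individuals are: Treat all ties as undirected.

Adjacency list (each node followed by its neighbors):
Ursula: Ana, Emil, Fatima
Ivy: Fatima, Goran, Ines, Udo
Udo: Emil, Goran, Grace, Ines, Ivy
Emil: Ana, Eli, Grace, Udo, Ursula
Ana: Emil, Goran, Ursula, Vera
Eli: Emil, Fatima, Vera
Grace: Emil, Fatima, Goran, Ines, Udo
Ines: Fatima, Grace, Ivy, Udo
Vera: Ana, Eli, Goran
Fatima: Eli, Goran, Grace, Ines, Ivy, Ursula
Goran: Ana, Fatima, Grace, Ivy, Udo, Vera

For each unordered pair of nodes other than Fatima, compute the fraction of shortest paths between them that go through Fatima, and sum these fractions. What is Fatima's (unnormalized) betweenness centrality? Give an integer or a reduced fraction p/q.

Pairs whose geodesics pass through Fatima — Ursula–Ivy: 1; Ursula–Eli: 1/2; Ursula–Ines: 1; Ursula–Goran: 1/2; Ursula–Grace: 1/2; Vera–Ines: 2/5; Ivy–Eli: 1; Ivy–Grace: 1/4; Eli–Ines: 1; Eli–Goran: 1/2; Eli–Grace: 1/2; Ines–Goran: 1/4; Ines–Ana: 2/7.
All other pairs contribute 0.
Summing the contributions gives betweenness(Fatima) = 269/35.

269/35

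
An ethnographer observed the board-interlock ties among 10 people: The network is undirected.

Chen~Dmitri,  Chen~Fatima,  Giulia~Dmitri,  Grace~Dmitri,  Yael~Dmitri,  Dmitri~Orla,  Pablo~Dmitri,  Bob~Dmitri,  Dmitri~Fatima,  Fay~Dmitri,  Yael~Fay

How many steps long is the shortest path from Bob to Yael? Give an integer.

2

One shortest route is Bob – Dmitri – Yael, which uses 2 edges, and Bob and Yael are not directly tied, so nothing shorter exists. So d(Bob,Yael) = 2.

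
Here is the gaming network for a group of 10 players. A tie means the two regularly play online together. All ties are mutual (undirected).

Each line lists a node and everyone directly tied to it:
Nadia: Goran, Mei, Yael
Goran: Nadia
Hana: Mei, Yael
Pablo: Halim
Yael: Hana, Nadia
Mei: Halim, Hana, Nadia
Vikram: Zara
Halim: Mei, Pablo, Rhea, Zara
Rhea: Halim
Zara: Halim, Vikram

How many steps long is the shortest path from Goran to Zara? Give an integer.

One shortest route is Goran – Nadia – Mei – Halim – Zara, which uses 4 edges, and at distance 3 from Goran we only reach {Halim, Hana}, which does not include Zara. So d(Goran,Zara) = 4.

4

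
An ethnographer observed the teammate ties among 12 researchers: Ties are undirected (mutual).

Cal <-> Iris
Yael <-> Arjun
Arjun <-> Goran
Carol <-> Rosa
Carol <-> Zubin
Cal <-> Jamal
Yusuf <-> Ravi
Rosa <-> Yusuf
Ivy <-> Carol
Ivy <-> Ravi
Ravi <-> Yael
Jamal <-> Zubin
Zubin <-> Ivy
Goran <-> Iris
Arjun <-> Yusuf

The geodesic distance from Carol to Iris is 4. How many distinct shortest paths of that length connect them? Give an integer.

The shortest distance is 4, and the only length-4 path is Carol–Zubin–Jamal–Cal–Iris. So there is exactly 1 shortest path.

1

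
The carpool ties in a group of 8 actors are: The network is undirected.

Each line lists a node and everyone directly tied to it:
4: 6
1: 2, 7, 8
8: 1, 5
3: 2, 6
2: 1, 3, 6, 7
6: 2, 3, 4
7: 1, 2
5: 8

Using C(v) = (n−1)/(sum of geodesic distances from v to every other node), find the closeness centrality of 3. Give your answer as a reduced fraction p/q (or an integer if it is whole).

Distances from 3: 1:2, 2:1, 4:2, 5:4, 6:1, 7:2, 8:3. Sum = 15.
n = 8, so closeness = 7/15.

7/15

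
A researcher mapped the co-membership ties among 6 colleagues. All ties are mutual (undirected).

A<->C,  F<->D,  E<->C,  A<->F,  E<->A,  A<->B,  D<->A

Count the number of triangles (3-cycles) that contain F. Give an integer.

1

F's neighbors: A and D.
Neighbor pairs that are themselves tied: F–A–D. Each forms one triangle with F, for 1 in total.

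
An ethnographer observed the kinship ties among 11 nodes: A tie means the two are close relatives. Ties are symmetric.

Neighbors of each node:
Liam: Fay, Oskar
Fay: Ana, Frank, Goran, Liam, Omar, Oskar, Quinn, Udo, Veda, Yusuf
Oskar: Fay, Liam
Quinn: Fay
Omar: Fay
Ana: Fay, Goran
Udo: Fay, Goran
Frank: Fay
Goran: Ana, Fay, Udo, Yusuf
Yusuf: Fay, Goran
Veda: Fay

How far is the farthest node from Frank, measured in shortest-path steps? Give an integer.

Distances from Frank: Ana:2, Fay:1, Goran:2, Liam:2, Omar:2, Oskar:2, Quinn:2, Udo:2, Veda:2, Yusuf:2.
The largest is 2 (to Omar, Quinn, Ana, Oskar, Goran, Udo, Liam, Yusuf, and Veda), so the eccentricity of Frank is 2.

2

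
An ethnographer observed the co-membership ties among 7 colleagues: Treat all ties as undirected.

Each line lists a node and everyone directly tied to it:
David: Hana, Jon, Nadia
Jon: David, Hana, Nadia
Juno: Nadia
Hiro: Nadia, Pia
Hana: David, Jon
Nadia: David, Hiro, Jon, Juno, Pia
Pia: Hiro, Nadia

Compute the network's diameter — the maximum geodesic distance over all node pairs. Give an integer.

Eccentricity of each node (its greatest distance to any other): David:2, Hana:3, Hiro:3, Jon:2, Juno:3, Nadia:2, Pia:3.
The maximum eccentricity is 3, realized for instance by the pair Hiro–Hana via Hiro – Nadia – David – Hana. So the diameter is 3.

3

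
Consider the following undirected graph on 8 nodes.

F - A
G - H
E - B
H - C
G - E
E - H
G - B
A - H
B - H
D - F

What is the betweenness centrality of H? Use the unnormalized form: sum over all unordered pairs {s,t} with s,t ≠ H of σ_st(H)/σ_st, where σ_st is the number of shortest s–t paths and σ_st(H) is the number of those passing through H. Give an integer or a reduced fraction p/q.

Pairs whose geodesics pass through H — F–G: 1; F–B: 1; F–E: 1; F–C: 1; D–G: 1; D–B: 1; D–E: 1; D–C: 1; A–G: 1; A–B: 1; A–E: 1; A–C: 1; G–C: 1; B–C: 1 … (+1 more pairs).
All other pairs contribute 0.
Summing the contributions gives betweenness(H) = 15.

15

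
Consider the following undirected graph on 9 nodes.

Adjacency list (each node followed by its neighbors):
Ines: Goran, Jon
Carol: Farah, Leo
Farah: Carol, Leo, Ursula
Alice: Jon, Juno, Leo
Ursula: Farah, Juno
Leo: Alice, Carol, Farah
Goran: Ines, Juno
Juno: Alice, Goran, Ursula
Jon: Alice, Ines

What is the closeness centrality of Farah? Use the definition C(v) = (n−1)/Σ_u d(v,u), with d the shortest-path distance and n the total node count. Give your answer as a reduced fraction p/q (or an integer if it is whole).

8/17

Distances from Farah: Alice:2, Carol:1, Goran:3, Ines:4, Jon:3, Juno:2, Leo:1, Ursula:1. Sum = 17.
n = 9, so closeness = 8/17.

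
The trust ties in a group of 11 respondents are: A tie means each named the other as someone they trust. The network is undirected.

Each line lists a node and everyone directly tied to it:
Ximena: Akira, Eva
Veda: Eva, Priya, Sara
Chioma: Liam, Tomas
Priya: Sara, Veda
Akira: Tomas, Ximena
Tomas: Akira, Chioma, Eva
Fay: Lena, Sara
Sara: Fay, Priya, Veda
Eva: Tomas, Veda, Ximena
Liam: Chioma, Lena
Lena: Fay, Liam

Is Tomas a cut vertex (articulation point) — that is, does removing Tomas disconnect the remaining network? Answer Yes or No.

Even without Tomas, every remaining node can still reach every other (the residual graph is connected), so Tomas is not a cut vertex.

No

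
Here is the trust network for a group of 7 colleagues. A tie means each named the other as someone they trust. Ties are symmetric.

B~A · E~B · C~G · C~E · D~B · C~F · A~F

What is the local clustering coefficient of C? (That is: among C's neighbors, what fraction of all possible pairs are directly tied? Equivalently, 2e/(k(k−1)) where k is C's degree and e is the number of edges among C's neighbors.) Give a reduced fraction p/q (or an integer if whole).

0

C's neighbors: E, F, and G (k = 3).
Possible neighbor pairs: C(3,2) = 3. Edges among them: none → e = 0.
Clustering(C) = 0/3 = 0.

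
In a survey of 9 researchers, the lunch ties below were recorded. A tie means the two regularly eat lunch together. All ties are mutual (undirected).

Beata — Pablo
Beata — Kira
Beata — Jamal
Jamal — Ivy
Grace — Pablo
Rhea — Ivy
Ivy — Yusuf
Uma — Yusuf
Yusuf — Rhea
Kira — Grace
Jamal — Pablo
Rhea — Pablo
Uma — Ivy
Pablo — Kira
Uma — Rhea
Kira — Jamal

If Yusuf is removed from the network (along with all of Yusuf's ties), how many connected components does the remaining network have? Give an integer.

1

Yusuf's neighbors (Ivy, Rhea, and Uma) remain reachable from one another through other ties, so the rest of the network stays in one piece.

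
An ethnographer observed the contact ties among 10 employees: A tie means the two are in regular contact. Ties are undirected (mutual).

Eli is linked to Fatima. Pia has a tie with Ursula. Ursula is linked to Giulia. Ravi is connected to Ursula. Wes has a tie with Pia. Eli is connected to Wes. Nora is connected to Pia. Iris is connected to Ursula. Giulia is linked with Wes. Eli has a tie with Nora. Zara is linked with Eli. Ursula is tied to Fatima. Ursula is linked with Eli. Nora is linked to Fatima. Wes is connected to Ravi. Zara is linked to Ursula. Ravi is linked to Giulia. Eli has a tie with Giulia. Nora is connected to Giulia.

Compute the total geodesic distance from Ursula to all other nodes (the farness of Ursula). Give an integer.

Distances from Ursula: Eli:1, Fatima:1, Giulia:1, Iris:1, Nora:2, Pia:1, Ravi:1, Wes:2, Zara:1.
Sum = 1 + 1 + 1 + 1 + 2 + 1 + 1 + 2 + 1 = 11.

11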